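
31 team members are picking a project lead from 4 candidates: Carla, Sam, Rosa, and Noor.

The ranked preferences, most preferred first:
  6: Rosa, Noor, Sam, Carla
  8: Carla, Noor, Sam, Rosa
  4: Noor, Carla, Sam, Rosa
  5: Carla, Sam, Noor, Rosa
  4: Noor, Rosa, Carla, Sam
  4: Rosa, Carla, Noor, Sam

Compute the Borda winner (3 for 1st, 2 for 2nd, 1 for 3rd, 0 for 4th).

Noor

Carla: 6×0 + 8×3 + 4×2 + 5×3 + 4×1 + 4×2 = 59
Sam: 6×1 + 8×1 + 4×1 + 5×2 + 4×0 + 4×0 = 28
Rosa: 6×3 + 8×0 + 4×0 + 5×0 + 4×2 + 4×3 = 38
Noor: 6×2 + 8×2 + 4×3 + 5×1 + 4×3 + 4×1 = 61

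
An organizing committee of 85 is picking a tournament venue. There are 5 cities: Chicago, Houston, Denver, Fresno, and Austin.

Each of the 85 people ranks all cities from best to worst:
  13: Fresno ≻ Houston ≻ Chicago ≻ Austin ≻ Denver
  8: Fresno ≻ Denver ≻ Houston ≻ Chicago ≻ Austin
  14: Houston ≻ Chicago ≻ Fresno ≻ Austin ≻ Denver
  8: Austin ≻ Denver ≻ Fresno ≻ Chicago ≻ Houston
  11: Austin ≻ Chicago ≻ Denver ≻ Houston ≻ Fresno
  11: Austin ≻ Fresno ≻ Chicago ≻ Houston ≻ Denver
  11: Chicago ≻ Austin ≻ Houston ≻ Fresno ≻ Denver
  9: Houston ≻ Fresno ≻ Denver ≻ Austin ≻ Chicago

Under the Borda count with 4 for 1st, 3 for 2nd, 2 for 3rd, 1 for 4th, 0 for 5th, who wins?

Fresno

Chicago: 13×2 + 8×1 + 14×3 + 8×1 + 11×3 + 11×2 + 11×4 + 9×0 = 183
Houston: 13×3 + 8×2 + 14×4 + 8×0 + 11×1 + 11×1 + 11×2 + 9×4 = 191
Denver: 13×0 + 8×3 + 14×0 + 8×3 + 11×2 + 11×0 + 11×0 + 9×2 = 88
Fresno: 13×4 + 8×4 + 14×2 + 8×2 + 11×0 + 11×3 + 11×1 + 9×3 = 199
Austin: 13×1 + 8×0 + 14×1 + 8×4 + 11×4 + 11×4 + 11×3 + 9×1 = 189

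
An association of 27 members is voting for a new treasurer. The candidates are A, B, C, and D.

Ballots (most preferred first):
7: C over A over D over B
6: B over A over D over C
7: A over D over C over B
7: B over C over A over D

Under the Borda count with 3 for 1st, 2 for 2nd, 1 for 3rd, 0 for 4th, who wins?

A

A: 7×2 + 6×2 + 7×3 + 7×1 = 54
B: 7×0 + 6×3 + 7×0 + 7×3 = 39
C: 7×3 + 6×0 + 7×1 + 7×2 = 42
D: 7×1 + 6×1 + 7×2 + 7×0 = 27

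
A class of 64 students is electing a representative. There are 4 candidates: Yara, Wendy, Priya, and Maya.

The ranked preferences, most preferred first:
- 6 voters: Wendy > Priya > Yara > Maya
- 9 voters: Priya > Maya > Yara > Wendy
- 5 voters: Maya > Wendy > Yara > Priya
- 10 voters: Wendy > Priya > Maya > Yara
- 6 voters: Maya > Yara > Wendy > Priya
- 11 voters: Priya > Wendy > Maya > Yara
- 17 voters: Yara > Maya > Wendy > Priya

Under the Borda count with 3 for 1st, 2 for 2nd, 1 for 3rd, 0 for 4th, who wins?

Maya

Yara: 6×1 + 9×1 + 5×1 + 10×0 + 6×2 + 11×0 + 17×3 = 83
Wendy: 6×3 + 9×0 + 5×2 + 10×3 + 6×1 + 11×2 + 17×1 = 103
Priya: 6×2 + 9×3 + 5×0 + 10×2 + 6×0 + 11×3 + 17×0 = 92
Maya: 6×0 + 9×2 + 5×3 + 10×1 + 6×3 + 11×1 + 17×2 = 106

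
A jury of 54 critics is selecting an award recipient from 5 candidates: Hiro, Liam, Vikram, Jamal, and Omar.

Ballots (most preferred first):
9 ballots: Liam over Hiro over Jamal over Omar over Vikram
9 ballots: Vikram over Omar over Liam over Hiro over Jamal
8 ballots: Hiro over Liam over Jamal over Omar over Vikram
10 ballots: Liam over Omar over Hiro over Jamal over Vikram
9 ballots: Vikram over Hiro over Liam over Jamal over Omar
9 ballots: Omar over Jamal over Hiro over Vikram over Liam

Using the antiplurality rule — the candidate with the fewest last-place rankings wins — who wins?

Last-place votes: Hiro 0, Liam 9, Vikram 27, Jamal 9, Omar 9.

Hiro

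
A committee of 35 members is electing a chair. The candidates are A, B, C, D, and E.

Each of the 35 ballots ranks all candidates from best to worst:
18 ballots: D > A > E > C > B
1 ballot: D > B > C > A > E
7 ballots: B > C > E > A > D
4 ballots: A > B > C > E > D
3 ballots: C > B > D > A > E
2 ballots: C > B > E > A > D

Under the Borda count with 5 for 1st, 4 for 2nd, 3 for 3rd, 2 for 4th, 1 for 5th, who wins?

A

A: 18×4 + 1×2 + 7×2 + 4×5 + 3×2 + 2×2 = 118
B: 18×1 + 1×4 + 7×5 + 4×4 + 3×4 + 2×4 = 93
C: 18×2 + 1×3 + 7×4 + 4×3 + 3×5 + 2×5 = 104
D: 18×5 + 1×5 + 7×1 + 4×1 + 3×3 + 2×1 = 117
E: 18×3 + 1×1 + 7×3 + 4×2 + 3×1 + 2×3 = 93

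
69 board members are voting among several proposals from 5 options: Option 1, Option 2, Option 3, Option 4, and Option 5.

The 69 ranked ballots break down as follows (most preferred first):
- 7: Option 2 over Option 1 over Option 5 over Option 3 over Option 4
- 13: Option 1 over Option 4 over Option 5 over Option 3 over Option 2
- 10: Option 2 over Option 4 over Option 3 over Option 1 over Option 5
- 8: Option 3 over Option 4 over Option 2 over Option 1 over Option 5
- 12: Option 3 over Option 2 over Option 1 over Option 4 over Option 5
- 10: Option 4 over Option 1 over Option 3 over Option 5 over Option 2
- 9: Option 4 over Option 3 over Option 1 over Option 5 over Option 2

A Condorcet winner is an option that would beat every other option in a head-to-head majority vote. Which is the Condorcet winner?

Option 4

Option 4 vs Option 1: 37–32
Option 4 vs Option 2: 40–29
Option 4 vs Option 3: 42–27
Option 4 vs Option 5: 62–7
Option 4 beats every other option.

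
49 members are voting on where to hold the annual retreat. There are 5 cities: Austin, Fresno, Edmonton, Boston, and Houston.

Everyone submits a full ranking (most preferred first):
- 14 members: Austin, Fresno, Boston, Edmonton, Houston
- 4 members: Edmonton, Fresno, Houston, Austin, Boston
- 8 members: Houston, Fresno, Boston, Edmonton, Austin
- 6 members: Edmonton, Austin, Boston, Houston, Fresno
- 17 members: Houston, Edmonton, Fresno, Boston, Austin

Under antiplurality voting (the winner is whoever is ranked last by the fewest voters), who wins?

Edmonton

Last-place votes: Austin 25, Fresno 6, Edmonton 0, Boston 4, Houston 14.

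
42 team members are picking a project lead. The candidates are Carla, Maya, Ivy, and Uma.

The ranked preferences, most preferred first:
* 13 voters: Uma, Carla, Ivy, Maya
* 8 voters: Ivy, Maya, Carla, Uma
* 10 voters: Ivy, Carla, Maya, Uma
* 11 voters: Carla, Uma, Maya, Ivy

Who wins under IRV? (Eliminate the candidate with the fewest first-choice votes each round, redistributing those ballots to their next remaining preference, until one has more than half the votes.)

Uma

Round 1: Carla 11, Maya 0, Ivy 18, Uma 13. Maya eliminated.
Round 2: Carla 11, Ivy 18, Uma 13. Carla eliminated.
Round 3: Ivy 18, Uma 24. Uma has a majority (≥22).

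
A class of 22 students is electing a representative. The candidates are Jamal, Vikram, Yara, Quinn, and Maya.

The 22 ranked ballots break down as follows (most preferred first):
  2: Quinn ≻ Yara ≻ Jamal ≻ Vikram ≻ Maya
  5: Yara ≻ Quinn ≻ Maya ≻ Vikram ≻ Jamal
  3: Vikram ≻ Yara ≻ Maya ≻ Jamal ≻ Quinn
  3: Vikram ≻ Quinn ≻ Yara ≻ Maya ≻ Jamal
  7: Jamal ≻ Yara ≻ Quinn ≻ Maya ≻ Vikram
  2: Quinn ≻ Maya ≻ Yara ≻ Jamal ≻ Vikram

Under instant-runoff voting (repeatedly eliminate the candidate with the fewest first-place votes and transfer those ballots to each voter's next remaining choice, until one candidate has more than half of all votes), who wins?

Yara

Round 1: Jamal 7, Vikram 6, Yara 5, Quinn 4, Maya 0. Maya eliminated.
Round 2: Jamal 7, Vikram 6, Yara 5, Quinn 4. Quinn eliminated.
Round 3: Jamal 7, Vikram 6, Yara 9. Vikram eliminated.
Round 4: Jamal 7, Yara 15. Yara has a majority (≥12).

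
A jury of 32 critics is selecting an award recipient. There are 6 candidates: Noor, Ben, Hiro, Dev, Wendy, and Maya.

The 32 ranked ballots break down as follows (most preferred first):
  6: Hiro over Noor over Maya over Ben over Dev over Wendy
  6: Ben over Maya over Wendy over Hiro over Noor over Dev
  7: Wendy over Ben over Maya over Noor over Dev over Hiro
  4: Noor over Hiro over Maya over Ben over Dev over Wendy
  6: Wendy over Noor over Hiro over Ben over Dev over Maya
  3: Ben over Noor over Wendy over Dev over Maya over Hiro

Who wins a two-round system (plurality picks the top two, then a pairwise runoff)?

Ben

Round 1 first-place votes: Noor 4, Ben 9, Hiro 6, Dev 0, Wendy 13, Maya 0. Wendy and Ben advance.
Runoff: Wendy is ranked above Ben on 13 ballots, Ben above Wendy on 19.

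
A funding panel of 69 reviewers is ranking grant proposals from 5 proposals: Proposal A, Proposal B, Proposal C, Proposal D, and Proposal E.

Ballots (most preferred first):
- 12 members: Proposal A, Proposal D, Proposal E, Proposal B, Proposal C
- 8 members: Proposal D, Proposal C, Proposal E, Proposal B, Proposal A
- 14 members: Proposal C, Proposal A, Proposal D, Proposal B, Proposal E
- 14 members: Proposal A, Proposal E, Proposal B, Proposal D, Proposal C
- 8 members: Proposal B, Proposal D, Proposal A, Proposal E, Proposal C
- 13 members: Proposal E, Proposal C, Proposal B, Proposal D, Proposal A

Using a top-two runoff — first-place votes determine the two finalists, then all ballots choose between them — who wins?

Proposal C

Round 1 first-place votes: Proposal A 26, Proposal B 8, Proposal C 14, Proposal D 8, Proposal E 13. Proposal A and Proposal C advance.
Runoff: Proposal A is ranked above Proposal C on 34 ballots, Proposal C above Proposal A on 35.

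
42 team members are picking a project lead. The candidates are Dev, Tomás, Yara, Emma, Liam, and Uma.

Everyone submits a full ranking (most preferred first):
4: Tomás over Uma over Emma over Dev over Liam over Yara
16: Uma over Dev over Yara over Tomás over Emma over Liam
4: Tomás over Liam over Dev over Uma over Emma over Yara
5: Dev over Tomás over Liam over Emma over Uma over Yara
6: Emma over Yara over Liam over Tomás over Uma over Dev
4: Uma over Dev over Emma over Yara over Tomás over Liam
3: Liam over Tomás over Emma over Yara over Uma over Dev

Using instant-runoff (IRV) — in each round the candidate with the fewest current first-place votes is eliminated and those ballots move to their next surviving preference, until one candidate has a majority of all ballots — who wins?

Round 1: Dev 5, Tomás 8, Yara 0, Emma 6, Liam 3, Uma 20. Yara eliminated.
Round 2: Dev 5, Tomás 8, Emma 6, Liam 3, Uma 20. Liam eliminated.
Round 3: Dev 5, Tomás 11, Emma 6, Uma 20. Dev eliminated.
Round 4: Tomás 16, Emma 6, Uma 20. Emma eliminated.
Round 5: Tomás 22, Uma 20. Tomás has a majority (≥22).

Tomás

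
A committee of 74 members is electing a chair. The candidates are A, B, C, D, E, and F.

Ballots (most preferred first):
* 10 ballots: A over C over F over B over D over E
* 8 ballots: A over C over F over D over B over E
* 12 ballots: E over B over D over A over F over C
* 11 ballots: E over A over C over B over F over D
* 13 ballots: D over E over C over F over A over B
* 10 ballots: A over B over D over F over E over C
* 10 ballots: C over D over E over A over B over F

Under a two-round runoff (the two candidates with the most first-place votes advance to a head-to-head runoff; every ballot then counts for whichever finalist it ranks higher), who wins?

E

Round 1 first-place votes: A 28, B 0, C 10, D 13, E 23, F 0. A and E advance.
Runoff: A is ranked above E on 28 ballots, E above A on 46.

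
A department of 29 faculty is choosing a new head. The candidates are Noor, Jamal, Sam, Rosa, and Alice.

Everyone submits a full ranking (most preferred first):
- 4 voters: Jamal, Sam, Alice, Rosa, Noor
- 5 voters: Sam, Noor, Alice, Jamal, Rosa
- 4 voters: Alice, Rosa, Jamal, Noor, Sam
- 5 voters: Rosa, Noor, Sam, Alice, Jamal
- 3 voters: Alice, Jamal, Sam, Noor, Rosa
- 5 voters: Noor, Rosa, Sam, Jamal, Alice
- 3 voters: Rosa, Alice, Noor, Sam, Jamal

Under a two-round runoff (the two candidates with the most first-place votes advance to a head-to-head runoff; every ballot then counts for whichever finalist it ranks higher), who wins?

Round 1 first-place votes: Noor 5, Jamal 4, Sam 5, Rosa 8, Alice 7. Rosa and Alice advance.
Runoff: Rosa is ranked above Alice on 13 ballots, Alice above Rosa on 16.

Alice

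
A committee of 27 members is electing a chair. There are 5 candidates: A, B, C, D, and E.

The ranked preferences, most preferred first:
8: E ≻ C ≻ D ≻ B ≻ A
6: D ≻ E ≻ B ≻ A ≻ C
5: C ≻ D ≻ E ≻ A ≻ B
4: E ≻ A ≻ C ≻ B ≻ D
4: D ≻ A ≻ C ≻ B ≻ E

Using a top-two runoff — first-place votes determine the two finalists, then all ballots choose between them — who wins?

Round 1 first-place votes: A 0, B 0, C 5, D 10, E 12. E and D advance.
Runoff: E is ranked above D on 12 ballots, D above E on 15.

D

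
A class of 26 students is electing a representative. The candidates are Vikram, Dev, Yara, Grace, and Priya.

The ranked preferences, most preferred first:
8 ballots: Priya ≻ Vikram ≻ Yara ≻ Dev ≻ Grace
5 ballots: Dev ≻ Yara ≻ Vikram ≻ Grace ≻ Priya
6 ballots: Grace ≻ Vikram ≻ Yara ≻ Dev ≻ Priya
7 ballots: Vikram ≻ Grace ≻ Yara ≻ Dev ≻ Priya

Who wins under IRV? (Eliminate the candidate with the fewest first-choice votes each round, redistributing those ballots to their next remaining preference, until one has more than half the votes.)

Round 1: Vikram 7, Dev 5, Yara 0, Grace 6, Priya 8. Yara eliminated.
Round 2: Vikram 7, Dev 5, Grace 6, Priya 8. Dev eliminated.
Round 3: Vikram 12, Grace 6, Priya 8. Grace eliminated.
Round 4: Vikram 18, Priya 8. Vikram has a majority (≥14).

Vikram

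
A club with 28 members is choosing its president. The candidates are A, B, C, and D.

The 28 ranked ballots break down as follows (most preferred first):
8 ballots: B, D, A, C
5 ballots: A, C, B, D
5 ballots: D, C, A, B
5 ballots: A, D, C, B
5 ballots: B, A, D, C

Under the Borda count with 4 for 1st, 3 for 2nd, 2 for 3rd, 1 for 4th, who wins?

A: 8×2 + 5×4 + 5×2 + 5×4 + 5×3 = 81
B: 8×4 + 5×2 + 5×1 + 5×1 + 5×4 = 72
C: 8×1 + 5×3 + 5×3 + 5×2 + 5×1 = 53
D: 8×3 + 5×1 + 5×4 + 5×3 + 5×2 = 74

A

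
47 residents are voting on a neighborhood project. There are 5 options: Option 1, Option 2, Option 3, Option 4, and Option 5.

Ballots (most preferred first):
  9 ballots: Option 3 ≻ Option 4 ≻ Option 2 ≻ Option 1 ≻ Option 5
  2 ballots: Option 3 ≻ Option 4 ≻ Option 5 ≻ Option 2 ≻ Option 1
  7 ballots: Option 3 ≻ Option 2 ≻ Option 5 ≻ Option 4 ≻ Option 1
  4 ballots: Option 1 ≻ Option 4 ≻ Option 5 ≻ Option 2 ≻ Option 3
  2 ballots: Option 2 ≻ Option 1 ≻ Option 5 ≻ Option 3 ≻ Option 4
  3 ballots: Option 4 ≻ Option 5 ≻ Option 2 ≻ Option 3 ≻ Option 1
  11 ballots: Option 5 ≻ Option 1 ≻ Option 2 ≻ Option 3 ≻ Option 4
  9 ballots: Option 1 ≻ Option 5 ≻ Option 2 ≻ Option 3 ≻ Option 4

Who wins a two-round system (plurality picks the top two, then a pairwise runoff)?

Option 1

Round 1 first-place votes: Option 1 13, Option 2 2, Option 3 18, Option 4 3, Option 5 11. Option 3 and Option 1 advance.
Runoff: Option 3 is ranked above Option 1 on 21 ballots, Option 1 above Option 3 on 26.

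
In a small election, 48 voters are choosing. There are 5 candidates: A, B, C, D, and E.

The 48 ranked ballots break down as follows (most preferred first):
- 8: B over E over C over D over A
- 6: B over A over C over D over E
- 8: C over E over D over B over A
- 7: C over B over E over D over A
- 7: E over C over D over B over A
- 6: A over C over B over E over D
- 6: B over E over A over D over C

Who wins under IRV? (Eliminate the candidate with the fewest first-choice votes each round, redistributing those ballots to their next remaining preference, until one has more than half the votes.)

Round 1: A 6, B 20, C 15, D 0, E 7. D eliminated.
Round 2: A 6, B 20, C 15, E 7. A eliminated.
Round 3: B 20, C 21, E 7. E eliminated.
Round 4: B 20, C 28. C has a majority (≥25).

C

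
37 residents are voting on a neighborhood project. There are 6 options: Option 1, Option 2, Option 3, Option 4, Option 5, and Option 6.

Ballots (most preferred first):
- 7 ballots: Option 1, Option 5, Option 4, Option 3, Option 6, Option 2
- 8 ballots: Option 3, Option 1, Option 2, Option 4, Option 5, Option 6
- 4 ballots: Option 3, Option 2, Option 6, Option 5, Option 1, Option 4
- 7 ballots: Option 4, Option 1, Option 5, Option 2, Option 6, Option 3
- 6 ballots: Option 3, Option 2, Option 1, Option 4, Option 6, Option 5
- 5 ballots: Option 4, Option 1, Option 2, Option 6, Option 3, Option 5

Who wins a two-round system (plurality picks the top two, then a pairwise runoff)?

Round 1 first-place votes: Option 1 7, Option 2 0, Option 3 18, Option 4 12, Option 5 0, Option 6 0. Option 3 and Option 4 advance.
Runoff: Option 3 is ranked above Option 4 on 18 ballots, Option 4 above Option 3 on 19.

Option 4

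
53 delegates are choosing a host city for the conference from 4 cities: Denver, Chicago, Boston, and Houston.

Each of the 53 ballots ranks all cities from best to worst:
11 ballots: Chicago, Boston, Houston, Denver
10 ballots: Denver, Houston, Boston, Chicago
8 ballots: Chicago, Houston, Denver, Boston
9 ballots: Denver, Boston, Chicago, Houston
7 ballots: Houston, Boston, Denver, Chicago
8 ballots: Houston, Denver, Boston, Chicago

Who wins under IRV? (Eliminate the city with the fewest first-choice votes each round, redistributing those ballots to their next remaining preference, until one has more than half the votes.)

Denver

Round 1: Denver 19, Chicago 19, Boston 0, Houston 15. Boston eliminated.
Round 2: Denver 19, Chicago 19, Houston 15. Houston eliminated.
Round 3: Denver 34, Chicago 19. Denver has a majority (≥27).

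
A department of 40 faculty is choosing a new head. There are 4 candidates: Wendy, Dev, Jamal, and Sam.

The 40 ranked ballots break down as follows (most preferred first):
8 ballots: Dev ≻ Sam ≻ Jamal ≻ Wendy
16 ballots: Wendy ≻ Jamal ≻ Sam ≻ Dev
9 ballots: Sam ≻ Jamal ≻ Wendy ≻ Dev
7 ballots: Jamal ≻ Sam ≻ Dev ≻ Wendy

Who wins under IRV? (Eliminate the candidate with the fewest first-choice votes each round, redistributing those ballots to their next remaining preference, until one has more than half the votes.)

Sam

Round 1: Wendy 16, Dev 8, Jamal 7, Sam 9. Jamal eliminated.
Round 2: Wendy 16, Dev 8, Sam 16. Dev eliminated.
Round 3: Wendy 16, Sam 24. Sam has a majority (≥21).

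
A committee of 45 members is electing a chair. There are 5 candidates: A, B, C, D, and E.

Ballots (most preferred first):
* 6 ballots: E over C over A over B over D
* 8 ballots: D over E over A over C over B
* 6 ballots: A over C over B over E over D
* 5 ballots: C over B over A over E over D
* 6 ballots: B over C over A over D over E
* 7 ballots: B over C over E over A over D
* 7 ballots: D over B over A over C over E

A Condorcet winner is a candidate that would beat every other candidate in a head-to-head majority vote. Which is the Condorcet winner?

C

C vs A: 24–21
C vs B: 25–20
C vs D: 30–15
C vs E: 31–14
C beats every other candidate.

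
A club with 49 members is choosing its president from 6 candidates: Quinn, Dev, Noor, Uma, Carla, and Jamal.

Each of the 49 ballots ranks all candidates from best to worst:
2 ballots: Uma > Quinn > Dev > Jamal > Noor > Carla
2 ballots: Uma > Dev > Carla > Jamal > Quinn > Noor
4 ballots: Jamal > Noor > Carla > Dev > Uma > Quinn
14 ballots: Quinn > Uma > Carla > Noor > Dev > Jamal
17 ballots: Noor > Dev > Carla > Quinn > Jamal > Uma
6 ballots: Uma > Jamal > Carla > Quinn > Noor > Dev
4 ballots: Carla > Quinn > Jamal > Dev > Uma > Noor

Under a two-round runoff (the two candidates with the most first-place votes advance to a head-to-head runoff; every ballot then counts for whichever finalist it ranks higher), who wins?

Round 1 first-place votes: Quinn 14, Dev 0, Noor 17, Uma 10, Carla 4, Jamal 4. Noor and Quinn advance.
Runoff: Noor is ranked above Quinn on 21 ballots, Quinn above Noor on 28.

Quinn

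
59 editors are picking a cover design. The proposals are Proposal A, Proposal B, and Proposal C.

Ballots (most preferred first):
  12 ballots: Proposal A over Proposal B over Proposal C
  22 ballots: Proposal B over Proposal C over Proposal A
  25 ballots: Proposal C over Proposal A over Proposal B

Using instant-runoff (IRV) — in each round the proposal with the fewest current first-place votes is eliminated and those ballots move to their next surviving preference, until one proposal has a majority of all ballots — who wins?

Proposal B

Round 1: Proposal A 12, Proposal B 22, Proposal C 25. Proposal A eliminated.
Round 2: Proposal B 34, Proposal C 25. Proposal B has a majority (≥30).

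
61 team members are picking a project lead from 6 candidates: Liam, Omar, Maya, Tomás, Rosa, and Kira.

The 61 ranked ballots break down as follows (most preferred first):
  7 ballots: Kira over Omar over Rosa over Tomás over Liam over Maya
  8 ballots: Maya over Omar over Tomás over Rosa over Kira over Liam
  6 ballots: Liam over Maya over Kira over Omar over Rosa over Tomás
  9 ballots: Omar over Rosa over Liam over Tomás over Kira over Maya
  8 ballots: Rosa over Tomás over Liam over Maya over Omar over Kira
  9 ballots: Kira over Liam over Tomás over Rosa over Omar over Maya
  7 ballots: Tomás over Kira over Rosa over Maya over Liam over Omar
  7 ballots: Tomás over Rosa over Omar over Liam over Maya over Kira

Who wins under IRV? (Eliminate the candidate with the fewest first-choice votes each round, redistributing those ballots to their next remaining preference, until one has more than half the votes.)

Tomás

Round 1: Liam 6, Omar 9, Maya 8, Tomás 14, Rosa 8, Kira 16. Liam eliminated.
Round 2: Omar 9, Maya 14, Tomás 14, Rosa 8, Kira 16. Rosa eliminated.
Round 3: Omar 9, Maya 14, Tomás 22, Kira 16. Omar eliminated.
Round 4: Maya 14, Tomás 31, Kira 16. Tomás has a majority (≥31).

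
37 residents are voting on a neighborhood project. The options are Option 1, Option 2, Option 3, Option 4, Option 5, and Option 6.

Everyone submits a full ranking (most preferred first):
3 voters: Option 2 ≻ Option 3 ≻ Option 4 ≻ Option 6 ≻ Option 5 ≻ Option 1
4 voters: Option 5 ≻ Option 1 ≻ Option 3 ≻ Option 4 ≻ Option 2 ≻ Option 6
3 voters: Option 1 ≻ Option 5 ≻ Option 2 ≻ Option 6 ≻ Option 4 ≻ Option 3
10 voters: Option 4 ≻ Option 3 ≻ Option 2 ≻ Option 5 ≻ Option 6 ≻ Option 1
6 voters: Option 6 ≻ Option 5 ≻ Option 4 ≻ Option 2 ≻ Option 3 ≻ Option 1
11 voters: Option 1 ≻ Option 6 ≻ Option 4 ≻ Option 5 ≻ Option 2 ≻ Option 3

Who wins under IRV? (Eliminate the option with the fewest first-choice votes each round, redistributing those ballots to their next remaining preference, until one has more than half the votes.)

Option 4

Round 1: Option 1 14, Option 2 3, Option 3 0, Option 4 10, Option 5 4, Option 6 6. Option 3 eliminated.
Round 2: Option 1 14, Option 2 3, Option 4 10, Option 5 4, Option 6 6. Option 2 eliminated.
Round 3: Option 1 14, Option 4 13, Option 5 4, Option 6 6. Option 5 eliminated.
Round 4: Option 1 18, Option 4 13, Option 6 6. Option 6 eliminated.
Round 5: Option 1 18, Option 4 19. Option 4 has a majority (≥19).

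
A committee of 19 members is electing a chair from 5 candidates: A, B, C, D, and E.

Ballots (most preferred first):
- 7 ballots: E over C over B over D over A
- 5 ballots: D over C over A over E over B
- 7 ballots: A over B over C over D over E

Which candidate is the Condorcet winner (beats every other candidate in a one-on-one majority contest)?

C

C vs A: 12–7
C vs B: 12–7
C vs D: 14–5
C vs E: 12–7
C beats every other candidate.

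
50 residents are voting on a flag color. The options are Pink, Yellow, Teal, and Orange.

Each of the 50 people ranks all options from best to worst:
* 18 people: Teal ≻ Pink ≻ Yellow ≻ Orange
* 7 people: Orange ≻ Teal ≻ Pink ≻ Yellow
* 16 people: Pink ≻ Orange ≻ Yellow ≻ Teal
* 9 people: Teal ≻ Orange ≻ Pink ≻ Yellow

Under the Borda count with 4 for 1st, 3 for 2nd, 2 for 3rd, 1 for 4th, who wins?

Pink: 18×3 + 7×2 + 16×4 + 9×2 = 150
Yellow: 18×2 + 7×1 + 16×2 + 9×1 = 84
Teal: 18×4 + 7×3 + 16×1 + 9×4 = 145
Orange: 18×1 + 7×4 + 16×3 + 9×3 = 121

Pink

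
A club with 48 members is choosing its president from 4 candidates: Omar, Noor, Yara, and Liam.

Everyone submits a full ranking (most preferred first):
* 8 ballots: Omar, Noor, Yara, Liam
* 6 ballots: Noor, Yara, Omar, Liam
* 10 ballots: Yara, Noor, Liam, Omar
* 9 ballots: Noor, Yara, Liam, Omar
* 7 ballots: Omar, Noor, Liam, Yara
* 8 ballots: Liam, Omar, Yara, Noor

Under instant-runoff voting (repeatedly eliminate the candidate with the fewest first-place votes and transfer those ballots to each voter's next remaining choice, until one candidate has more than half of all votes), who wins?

Round 1: Omar 15, Noor 15, Yara 10, Liam 8. Liam eliminated.
Round 2: Omar 23, Noor 15, Yara 10. Yara eliminated.
Round 3: Omar 23, Noor 25. Noor has a majority (≥25).

Noor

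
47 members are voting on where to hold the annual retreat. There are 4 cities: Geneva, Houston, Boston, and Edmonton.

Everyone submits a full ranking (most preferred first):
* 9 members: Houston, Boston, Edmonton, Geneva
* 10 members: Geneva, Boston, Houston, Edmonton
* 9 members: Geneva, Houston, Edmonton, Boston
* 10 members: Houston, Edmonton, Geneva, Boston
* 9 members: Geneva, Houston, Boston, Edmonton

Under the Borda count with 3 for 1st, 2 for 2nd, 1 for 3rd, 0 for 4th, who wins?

Houston

Geneva: 9×0 + 10×3 + 9×3 + 10×1 + 9×3 = 94
Houston: 9×3 + 10×1 + 9×2 + 10×3 + 9×2 = 103
Boston: 9×2 + 10×2 + 9×0 + 10×0 + 9×1 = 47
Edmonton: 9×1 + 10×0 + 9×1 + 10×2 + 9×0 = 38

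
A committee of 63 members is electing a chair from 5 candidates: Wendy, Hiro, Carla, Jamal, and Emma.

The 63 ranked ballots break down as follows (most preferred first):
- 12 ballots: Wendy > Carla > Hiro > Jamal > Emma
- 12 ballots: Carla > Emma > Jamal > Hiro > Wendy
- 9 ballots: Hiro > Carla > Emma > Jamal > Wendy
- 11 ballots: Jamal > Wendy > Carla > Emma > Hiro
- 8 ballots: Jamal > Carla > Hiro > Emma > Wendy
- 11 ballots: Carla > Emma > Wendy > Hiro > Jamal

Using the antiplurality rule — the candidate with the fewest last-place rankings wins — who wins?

Carla

Last-place votes: Wendy 29, Hiro 11, Carla 0, Jamal 11, Emma 12.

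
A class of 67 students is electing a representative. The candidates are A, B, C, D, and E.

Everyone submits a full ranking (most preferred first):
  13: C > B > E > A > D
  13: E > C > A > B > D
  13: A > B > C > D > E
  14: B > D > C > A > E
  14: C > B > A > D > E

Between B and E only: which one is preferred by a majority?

B

B is ranked above E on 54 ballots; E above B on 13.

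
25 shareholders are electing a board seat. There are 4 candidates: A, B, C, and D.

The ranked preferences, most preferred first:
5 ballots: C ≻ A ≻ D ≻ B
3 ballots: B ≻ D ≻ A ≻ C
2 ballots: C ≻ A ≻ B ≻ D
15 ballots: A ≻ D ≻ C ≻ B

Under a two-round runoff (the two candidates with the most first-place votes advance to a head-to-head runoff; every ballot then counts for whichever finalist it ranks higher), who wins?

A

Round 1 first-place votes: A 15, B 3, C 7, D 0. A and C advance.
Runoff: A is ranked above C on 18 ballots, C above A on 7.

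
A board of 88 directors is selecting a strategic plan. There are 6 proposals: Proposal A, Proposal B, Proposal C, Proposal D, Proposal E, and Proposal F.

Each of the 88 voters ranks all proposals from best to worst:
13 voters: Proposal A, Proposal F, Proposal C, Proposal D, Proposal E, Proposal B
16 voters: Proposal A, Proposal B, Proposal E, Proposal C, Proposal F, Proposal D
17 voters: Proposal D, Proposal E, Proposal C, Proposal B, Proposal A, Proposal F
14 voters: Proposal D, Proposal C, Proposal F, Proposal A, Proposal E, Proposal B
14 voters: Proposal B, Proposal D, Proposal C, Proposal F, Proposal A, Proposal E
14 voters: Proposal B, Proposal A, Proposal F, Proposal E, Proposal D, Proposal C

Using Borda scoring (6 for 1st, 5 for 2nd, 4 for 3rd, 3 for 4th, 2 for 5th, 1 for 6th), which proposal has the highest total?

Proposal A

Proposal A: 13×6 + 16×6 + 17×2 + 14×3 + 14×2 + 14×5 = 348
Proposal B: 13×1 + 16×5 + 17×3 + 14×1 + 14×6 + 14×6 = 326
Proposal C: 13×4 + 16×3 + 17×4 + 14×5 + 14×4 + 14×1 = 308
Proposal D: 13×3 + 16×1 + 17×6 + 14×6 + 14×5 + 14×2 = 339
Proposal E: 13×2 + 16×4 + 17×5 + 14×2 + 14×1 + 14×3 = 259
Proposal F: 13×5 + 16×2 + 17×1 + 14×4 + 14×3 + 14×4 = 268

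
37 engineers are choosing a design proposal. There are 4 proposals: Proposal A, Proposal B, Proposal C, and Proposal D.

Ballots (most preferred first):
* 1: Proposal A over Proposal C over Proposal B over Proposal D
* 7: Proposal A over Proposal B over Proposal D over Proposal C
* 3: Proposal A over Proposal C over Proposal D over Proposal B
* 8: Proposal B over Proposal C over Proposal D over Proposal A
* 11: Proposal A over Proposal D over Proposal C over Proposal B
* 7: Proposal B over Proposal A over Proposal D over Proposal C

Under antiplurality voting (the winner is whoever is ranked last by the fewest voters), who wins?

Last-place votes: Proposal A 8, Proposal B 14, Proposal C 14, Proposal D 1.

Proposal D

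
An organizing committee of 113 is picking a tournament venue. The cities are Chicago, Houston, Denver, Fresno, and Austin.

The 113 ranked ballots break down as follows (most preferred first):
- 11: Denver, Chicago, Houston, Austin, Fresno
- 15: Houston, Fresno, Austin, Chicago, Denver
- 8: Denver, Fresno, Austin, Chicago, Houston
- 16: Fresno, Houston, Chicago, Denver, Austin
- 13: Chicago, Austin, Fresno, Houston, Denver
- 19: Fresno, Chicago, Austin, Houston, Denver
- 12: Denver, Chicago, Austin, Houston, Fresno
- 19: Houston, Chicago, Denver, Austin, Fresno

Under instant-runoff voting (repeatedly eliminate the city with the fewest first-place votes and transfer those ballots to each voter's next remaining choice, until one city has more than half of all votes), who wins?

Houston

Round 1: Chicago 13, Houston 34, Denver 31, Fresno 35, Austin 0. Austin eliminated.
Round 2: Chicago 13, Houston 34, Denver 31, Fresno 35. Chicago eliminated.
Round 3: Houston 34, Denver 31, Fresno 48. Denver eliminated.
Round 4: Houston 57, Fresno 56. Houston has a majority (≥57).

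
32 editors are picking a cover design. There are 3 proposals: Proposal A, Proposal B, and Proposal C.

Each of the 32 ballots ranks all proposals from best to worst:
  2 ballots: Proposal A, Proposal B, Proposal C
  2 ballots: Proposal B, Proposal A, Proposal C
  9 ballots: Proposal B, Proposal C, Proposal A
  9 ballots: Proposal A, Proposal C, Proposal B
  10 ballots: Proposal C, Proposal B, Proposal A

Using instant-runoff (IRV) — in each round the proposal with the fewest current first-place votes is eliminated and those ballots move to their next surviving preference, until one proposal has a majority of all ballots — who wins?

Proposal B

Round 1: Proposal A 11, Proposal B 11, Proposal C 10. Proposal C eliminated.
Round 2: Proposal A 11, Proposal B 21. Proposal B has a majority (≥17).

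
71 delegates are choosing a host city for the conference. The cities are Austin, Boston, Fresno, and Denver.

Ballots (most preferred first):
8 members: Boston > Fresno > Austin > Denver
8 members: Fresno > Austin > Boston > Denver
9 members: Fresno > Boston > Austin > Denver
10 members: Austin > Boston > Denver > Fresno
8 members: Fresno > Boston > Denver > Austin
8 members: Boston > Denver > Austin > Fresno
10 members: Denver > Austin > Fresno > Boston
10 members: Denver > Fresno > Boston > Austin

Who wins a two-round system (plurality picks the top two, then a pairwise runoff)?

Denver

Round 1 first-place votes: Austin 10, Boston 16, Fresno 25, Denver 20. Fresno and Denver advance.
Runoff: Fresno is ranked above Denver on 33 ballots, Denver above Fresno on 38.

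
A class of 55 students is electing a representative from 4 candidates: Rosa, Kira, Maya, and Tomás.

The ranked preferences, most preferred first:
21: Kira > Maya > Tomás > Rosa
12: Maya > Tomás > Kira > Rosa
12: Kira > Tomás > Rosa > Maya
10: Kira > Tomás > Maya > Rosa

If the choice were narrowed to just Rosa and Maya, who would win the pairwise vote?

Rosa is ranked above Maya on 12 ballots; Maya above Rosa on 43.

Maya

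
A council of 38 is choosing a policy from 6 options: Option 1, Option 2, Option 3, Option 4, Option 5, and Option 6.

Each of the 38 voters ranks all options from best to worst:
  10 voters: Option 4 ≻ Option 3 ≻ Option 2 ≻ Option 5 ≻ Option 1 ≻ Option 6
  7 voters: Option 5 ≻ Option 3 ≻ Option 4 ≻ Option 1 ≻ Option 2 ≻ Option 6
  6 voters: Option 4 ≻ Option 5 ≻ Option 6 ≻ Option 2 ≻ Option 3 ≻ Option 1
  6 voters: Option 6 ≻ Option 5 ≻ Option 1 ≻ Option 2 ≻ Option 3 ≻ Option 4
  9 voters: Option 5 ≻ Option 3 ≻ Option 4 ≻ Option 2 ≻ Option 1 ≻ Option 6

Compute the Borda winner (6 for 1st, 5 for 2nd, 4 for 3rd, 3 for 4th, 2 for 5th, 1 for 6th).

Option 5

Option 1: 10×2 + 7×3 + 6×1 + 6×4 + 9×2 = 89
Option 2: 10×4 + 7×2 + 6×3 + 6×3 + 9×3 = 117
Option 3: 10×5 + 7×5 + 6×2 + 6×2 + 9×5 = 154
Option 4: 10×6 + 7×4 + 6×6 + 6×1 + 9×4 = 166
Option 5: 10×3 + 7×6 + 6×5 + 6×5 + 9×6 = 186
Option 6: 10×1 + 7×1 + 6×4 + 6×6 + 9×1 = 86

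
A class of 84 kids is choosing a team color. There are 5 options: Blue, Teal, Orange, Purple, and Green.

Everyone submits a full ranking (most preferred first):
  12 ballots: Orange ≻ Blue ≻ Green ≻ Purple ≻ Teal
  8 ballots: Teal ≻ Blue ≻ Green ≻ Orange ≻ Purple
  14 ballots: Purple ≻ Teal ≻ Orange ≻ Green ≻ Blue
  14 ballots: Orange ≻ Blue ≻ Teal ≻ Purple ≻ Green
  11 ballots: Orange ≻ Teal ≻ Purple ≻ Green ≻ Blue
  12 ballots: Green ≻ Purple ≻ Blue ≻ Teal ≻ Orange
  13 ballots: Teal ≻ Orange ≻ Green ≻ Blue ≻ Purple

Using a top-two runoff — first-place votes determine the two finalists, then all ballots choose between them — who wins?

Round 1 first-place votes: Blue 0, Teal 21, Orange 37, Purple 14, Green 12. Orange and Teal advance.
Runoff: Orange is ranked above Teal on 37 ballots, Teal above Orange on 47.

Teal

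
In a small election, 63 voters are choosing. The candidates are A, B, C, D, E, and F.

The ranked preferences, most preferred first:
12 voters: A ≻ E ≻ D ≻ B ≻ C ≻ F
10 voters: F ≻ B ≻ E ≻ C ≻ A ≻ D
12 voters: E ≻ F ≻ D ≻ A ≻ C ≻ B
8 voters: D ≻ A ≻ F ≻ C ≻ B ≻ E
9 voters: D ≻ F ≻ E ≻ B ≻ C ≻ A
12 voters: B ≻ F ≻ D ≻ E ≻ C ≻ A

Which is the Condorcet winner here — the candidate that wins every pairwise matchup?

F vs A: 43–20
F vs B: 39–24
F vs C: 51–12
F vs D: 34–29
F vs E: 39–24
F beats every other candidate.

F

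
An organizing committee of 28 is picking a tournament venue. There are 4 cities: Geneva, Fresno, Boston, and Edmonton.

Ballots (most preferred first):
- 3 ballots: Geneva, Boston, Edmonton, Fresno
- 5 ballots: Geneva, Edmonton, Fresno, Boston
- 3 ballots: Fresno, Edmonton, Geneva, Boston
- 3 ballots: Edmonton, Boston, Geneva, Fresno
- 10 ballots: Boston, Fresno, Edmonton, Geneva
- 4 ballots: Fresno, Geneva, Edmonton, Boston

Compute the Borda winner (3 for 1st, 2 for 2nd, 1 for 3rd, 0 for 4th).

Fresno

Geneva: 3×3 + 5×3 + 3×1 + 3×1 + 10×0 + 4×2 = 38
Fresno: 3×0 + 5×1 + 3×3 + 3×0 + 10×2 + 4×3 = 46
Boston: 3×2 + 5×0 + 3×0 + 3×2 + 10×3 + 4×0 = 42
Edmonton: 3×1 + 5×2 + 3×2 + 3×3 + 10×1 + 4×1 = 42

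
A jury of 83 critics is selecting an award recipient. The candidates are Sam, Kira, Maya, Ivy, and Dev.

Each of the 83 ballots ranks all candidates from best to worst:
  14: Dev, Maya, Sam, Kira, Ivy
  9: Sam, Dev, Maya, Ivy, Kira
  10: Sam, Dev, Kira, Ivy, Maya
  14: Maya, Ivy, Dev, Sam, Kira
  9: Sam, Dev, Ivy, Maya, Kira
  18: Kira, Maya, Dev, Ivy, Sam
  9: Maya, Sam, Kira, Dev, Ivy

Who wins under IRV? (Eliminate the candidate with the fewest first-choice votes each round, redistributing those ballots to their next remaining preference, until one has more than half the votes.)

Round 1: Sam 28, Kira 18, Maya 23, Ivy 0, Dev 14. Ivy eliminated.
Round 2: Sam 28, Kira 18, Maya 23, Dev 14. Dev eliminated.
Round 3: Sam 28, Kira 18, Maya 37. Kira eliminated.
Round 4: Sam 28, Maya 55. Maya has a majority (≥42).

Maya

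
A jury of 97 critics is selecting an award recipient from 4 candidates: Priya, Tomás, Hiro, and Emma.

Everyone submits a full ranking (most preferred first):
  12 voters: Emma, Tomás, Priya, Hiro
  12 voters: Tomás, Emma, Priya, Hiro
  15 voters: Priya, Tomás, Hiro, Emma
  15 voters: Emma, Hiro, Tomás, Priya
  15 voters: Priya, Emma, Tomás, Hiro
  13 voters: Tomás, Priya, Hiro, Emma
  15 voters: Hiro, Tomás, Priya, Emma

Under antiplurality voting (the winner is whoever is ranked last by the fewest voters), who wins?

Last-place votes: Priya 15, Tomás 0, Hiro 39, Emma 43.

Tomás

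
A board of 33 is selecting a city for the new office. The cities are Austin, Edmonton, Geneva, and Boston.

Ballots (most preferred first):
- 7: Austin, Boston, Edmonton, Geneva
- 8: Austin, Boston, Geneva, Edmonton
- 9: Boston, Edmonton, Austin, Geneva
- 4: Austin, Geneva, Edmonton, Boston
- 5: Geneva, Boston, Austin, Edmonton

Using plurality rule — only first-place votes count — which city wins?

Austin

First-place votes: Austin 19, Edmonton 0, Geneva 5, Boston 9.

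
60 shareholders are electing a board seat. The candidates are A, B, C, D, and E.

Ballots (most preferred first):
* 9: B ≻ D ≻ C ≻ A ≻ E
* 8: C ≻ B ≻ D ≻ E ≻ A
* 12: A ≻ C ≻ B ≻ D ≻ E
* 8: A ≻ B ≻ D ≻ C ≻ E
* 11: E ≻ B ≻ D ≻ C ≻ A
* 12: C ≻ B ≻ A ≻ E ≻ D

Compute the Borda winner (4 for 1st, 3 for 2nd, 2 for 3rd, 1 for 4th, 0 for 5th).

B

A: 9×1 + 8×0 + 12×4 + 8×4 + 11×0 + 12×2 = 113
B: 9×4 + 8×3 + 12×2 + 8×3 + 11×3 + 12×3 = 177
C: 9×2 + 8×4 + 12×3 + 8×1 + 11×1 + 12×4 = 153
D: 9×3 + 8×2 + 12×1 + 8×2 + 11×2 + 12×0 = 93
E: 9×0 + 8×1 + 12×0 + 8×0 + 11×4 + 12×1 = 64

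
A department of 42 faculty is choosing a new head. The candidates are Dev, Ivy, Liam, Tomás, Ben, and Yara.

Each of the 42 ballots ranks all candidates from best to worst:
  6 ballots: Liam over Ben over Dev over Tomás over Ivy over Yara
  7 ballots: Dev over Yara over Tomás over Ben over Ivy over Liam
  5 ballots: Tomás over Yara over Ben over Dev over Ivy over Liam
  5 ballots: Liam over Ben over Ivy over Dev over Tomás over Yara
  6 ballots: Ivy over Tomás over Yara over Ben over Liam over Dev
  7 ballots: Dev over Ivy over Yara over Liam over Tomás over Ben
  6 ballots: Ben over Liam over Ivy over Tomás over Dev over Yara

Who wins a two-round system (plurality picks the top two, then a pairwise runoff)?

Liam

Round 1 first-place votes: Dev 14, Ivy 6, Liam 11, Tomás 5, Ben 6, Yara 0. Dev and Liam advance.
Runoff: Dev is ranked above Liam on 19 ballots, Liam above Dev on 23.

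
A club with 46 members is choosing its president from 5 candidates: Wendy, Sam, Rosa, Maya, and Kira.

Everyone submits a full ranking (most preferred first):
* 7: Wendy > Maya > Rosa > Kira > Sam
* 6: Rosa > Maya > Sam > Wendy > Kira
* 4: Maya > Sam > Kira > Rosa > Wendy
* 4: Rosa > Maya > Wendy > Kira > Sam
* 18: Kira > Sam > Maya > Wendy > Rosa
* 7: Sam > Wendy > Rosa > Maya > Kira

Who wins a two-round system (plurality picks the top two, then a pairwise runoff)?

Round 1 first-place votes: Wendy 7, Sam 7, Rosa 10, Maya 4, Kira 18. Kira and Rosa advance.
Runoff: Kira is ranked above Rosa on 22 ballots, Rosa above Kira on 24.

Rosa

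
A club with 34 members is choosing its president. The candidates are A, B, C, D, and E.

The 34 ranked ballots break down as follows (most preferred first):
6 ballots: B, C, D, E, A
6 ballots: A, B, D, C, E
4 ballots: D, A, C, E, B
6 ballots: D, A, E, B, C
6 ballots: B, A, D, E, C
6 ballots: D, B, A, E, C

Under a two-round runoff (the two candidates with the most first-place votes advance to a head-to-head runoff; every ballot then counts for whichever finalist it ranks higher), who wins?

B

Round 1 first-place votes: A 6, B 12, C 0, D 16, E 0. D and B advance.
Runoff: D is ranked above B on 16 ballots, B above D on 18.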